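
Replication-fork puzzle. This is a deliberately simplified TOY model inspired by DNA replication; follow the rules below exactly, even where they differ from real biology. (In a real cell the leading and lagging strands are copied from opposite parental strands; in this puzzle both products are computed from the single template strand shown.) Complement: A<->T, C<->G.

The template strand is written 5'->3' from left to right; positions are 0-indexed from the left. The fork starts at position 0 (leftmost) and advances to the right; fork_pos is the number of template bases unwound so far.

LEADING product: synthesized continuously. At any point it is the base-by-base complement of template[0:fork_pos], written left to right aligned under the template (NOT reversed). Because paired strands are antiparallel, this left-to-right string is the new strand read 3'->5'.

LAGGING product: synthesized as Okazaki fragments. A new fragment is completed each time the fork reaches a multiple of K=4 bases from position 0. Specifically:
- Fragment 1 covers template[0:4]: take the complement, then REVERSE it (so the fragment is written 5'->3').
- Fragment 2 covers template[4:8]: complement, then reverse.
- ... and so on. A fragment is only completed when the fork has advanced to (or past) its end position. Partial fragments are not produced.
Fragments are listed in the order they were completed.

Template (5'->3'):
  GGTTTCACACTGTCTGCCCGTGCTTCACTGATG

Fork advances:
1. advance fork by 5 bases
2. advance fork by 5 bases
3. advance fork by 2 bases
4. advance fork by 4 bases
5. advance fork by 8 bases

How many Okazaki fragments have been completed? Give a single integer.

Step 1: advance 5 -> fork_pos = 0 + 5 = 5. Reached multiple(s) of 4: 4 -> fragment 1 completed (1 total).
Step 2: advance 5 -> fork_pos = 5 + 5 = 10. Reached multiple(s) of 4: 8 -> fragment 2 completed (2 total).
Step 3: advance 2 -> fork_pos = 10 + 2 = 12. Reached multiple(s) of 4: 12 -> fragment 3 completed (3 total).
Step 4: advance 4 -> fork_pos = 12 + 4 = 16. Reached multiple(s) of 4: 16 -> fragment 4 completed (4 total).
Step 5: advance 8 -> fork_pos = 16 + 8 = 24. Reached multiple(s) of 4: 20, 24 -> fragments 5-6 completed (6 total).
Check: final fork_pos = 24; the multiples of 4 that are <= 24 are 4..24 -> 24 // 4 = 6 completed fragment(s).

Answer: 6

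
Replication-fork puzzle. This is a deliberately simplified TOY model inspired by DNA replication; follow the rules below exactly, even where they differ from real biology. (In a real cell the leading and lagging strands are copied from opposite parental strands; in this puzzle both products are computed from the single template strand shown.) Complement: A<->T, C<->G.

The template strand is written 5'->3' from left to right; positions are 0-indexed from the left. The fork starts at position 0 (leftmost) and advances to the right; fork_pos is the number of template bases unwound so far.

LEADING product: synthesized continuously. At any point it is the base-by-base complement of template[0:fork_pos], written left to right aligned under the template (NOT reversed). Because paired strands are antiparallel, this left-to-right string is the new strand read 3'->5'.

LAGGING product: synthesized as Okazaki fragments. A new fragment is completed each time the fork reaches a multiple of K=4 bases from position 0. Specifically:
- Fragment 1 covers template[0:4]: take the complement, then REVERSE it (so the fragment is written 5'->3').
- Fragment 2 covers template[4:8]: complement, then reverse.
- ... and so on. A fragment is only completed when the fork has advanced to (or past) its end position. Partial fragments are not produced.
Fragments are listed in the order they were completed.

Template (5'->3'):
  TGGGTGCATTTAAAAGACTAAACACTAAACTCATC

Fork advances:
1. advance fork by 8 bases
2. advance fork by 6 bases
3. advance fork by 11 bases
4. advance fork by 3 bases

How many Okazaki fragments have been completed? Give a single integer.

Answer: 7

Derivation:
Step 1: advance 8 -> fork_pos = 0 + 8 = 8. Reached multiple(s) of 4: 4, 8 -> fragments 1-2 completed (2 total).
Step 2: advance 6 -> fork_pos = 8 + 6 = 14. Reached multiple(s) of 4: 12 -> fragment 3 completed (3 total).
Step 3: advance 11 -> fork_pos = 14 + 11 = 25. Reached multiple(s) of 4: 16, 20, 24 -> fragments 4-6 completed (6 total).
Step 4: advance 3 -> fork_pos = 25 + 3 = 28. Reached multiple(s) of 4: 28 -> fragment 7 completed (7 total).
Check: final fork_pos = 28; the multiples of 4 that are <= 28 are 4..28 -> 28 // 4 = 7 completed fragment(s).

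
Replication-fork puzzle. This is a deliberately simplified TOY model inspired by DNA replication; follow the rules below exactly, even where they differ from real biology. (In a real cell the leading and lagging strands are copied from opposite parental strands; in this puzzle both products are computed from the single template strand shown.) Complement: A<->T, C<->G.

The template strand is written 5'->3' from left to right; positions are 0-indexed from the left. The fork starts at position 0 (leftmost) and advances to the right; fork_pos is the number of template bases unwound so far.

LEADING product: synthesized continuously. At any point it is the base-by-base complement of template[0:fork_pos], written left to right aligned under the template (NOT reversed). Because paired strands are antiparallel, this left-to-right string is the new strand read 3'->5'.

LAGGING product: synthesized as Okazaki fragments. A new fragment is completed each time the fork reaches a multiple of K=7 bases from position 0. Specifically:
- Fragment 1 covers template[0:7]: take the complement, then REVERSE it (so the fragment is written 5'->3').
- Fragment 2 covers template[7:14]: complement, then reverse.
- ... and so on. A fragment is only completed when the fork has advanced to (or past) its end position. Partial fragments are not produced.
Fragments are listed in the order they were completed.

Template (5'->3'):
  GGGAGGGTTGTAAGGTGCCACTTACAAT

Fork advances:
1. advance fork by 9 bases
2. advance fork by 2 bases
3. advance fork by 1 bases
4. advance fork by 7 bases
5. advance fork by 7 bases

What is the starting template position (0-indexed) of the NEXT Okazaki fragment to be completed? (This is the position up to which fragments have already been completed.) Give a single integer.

Step 1: advance 9 -> fork_pos = 0 + 9 = 9. Reached multiple(s) of 7: 7 -> fragment 1 completed (1 total).
Step 2: advance 2 -> fork_pos = 9 + 2 = 11. Next multiple of 7 is 14 (not reached); still 1 fragment(s).
Step 3: advance 1 -> fork_pos = 11 + 1 = 12. Next multiple of 7 is 14 (not reached); still 1 fragment(s).
Step 4: advance 7 -> fork_pos = 12 + 7 = 19. Reached multiple(s) of 7: 14 -> fragment 2 completed (2 total).
Step 5: advance 7 -> fork_pos = 19 + 7 = 26. Reached multiple(s) of 7: 21 -> fragment 3 completed (3 total).
3 fragment(s) completed, covering template[0:21] (3 x 7 = 21). The next fragment, fragment 4, covers template[21:28], so it starts at position 21.

Answer: 21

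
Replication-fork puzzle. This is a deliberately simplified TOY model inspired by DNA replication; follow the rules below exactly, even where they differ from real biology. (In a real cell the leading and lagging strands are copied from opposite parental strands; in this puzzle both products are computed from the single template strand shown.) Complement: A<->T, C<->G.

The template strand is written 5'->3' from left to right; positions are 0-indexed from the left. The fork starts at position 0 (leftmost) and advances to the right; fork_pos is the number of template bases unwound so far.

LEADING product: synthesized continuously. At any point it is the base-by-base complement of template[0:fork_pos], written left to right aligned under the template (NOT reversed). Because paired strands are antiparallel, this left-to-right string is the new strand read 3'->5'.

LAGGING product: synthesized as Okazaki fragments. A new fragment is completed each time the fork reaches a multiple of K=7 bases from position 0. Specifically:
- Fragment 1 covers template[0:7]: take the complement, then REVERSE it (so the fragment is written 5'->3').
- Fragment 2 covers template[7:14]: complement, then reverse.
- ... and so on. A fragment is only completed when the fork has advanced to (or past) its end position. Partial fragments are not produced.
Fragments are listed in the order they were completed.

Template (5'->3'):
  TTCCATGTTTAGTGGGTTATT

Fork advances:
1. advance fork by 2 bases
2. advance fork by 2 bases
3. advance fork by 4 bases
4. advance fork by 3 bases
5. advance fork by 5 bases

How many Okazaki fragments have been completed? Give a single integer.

Answer: 2

Derivation:
Step 1: advance 2 -> fork_pos = 0 + 2 = 2. Next multiple of 7 is 7 (not reached); still 0 fragment(s).
Step 2: advance 2 -> fork_pos = 2 + 2 = 4. Next multiple of 7 is 7 (not reached); still 0 fragment(s).
Step 3: advance 4 -> fork_pos = 4 + 4 = 8. Reached multiple(s) of 7: 7 -> fragment 1 completed (1 total).
Step 4: advance 3 -> fork_pos = 8 + 3 = 11. Next multiple of 7 is 14 (not reached); still 1 fragment(s).
Step 5: advance 5 -> fork_pos = 11 + 5 = 16. Reached multiple(s) of 7: 14 -> fragment 2 completed (2 total).
Check: final fork_pos = 16; the multiples of 7 that are <= 16 are 7..14 -> 16 // 7 = 2 completed fragment(s).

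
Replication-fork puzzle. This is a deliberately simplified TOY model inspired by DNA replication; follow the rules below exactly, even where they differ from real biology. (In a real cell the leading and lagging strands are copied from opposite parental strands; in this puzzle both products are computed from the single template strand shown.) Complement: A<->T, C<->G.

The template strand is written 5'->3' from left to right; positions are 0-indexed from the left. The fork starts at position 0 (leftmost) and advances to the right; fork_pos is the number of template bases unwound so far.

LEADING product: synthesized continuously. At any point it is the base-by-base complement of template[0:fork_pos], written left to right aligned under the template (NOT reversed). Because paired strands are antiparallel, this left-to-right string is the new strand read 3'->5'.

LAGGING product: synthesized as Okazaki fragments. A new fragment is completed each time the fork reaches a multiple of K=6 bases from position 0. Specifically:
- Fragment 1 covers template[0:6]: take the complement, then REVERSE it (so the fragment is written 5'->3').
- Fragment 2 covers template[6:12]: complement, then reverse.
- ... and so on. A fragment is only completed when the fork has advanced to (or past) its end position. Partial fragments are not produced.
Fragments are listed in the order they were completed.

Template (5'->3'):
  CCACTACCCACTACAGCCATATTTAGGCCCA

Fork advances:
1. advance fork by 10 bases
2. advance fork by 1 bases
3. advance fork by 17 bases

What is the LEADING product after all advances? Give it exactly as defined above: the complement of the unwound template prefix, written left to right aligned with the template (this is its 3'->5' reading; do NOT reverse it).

Answer: GGTGATGGGTGATGTCGGTATAAATCCG

Derivation:
Step 1: advance 10 -> fork_pos = 0 + 10 = 10.
Step 2: advance 1 -> fork_pos = 10 + 1 = 11.
Step 3: advance 17 -> fork_pos = 11 + 17 = 28.
Unwound prefix: template[0:28] = CCACTACCCACTACAGCCATATTTAGGC
Complement it base by base (A<->T, C<->G), keeping left-to-right order:
  [0:5] CCACT -> GGTGA
  [5:10] ACCCA -> TGGGT
  [10:15] CTACA -> GATGT
  [15:20] GCCAT -> CGGTA
  [20:25] ATTTA -> TAAAT
  [25:28] GGC -> CCG
Concatenate: GGTGATGGGTGATGTCGGTATAAATCCG (length 28; written aligned with the template, i.e. 3'->5').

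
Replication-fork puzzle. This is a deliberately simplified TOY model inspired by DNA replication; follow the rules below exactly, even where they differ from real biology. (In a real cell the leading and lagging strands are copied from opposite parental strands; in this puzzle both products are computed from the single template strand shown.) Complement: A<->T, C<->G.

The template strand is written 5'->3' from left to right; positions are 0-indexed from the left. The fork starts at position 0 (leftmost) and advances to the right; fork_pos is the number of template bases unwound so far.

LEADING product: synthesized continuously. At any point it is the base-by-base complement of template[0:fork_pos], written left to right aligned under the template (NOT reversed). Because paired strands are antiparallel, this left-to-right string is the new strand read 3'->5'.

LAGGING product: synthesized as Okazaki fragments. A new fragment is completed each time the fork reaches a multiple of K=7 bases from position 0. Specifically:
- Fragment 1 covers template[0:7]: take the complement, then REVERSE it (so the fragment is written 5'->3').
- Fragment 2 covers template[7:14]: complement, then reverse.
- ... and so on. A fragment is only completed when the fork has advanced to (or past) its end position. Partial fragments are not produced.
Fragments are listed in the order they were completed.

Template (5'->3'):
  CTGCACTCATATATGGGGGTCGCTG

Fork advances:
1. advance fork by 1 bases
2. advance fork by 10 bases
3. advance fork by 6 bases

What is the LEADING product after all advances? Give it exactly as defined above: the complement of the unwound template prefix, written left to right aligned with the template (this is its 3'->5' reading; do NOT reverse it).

Answer: GACGTGAGTATATACCC

Derivation:
Step 1: advance 1 -> fork_pos = 0 + 1 = 1.
Step 2: advance 10 -> fork_pos = 1 + 10 = 11.
Step 3: advance 6 -> fork_pos = 11 + 6 = 17.
Unwound prefix: template[0:17] = CTGCACTCATATATGGG
Complement it base by base (A<->T, C<->G), keeping left-to-right order:
  [0:5] CTGCA -> GACGT
  [5:10] CTCAT -> GAGTA
  [10:15] ATATG -> TATAC
  [15:17] GG -> CC
Concatenate: GACGTGAGTATATACCC (length 17; written aligned with the template, i.e. 3'->5').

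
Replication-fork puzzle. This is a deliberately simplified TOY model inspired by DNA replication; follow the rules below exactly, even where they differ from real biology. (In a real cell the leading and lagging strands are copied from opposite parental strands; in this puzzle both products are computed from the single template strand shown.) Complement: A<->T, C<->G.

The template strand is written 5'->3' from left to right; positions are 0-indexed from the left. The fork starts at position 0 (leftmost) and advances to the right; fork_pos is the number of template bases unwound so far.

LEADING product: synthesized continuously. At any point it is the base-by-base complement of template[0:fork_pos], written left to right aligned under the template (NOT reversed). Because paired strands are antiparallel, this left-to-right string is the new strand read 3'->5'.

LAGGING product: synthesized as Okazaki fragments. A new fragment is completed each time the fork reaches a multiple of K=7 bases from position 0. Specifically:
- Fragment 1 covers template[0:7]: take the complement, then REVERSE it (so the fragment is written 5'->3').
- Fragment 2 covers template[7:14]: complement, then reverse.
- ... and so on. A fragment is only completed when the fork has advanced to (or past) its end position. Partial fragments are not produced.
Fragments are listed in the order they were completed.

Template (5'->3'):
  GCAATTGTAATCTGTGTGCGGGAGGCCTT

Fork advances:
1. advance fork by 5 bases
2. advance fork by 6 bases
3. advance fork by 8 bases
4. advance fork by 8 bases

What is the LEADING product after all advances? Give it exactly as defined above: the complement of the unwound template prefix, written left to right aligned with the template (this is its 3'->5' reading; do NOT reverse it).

Step 1: advance 5 -> fork_pos = 0 + 5 = 5.
Step 2: advance 6 -> fork_pos = 5 + 6 = 11.
Step 3: advance 8 -> fork_pos = 11 + 8 = 19.
Step 4: advance 8 -> fork_pos = 19 + 8 = 27.
Unwound prefix: template[0:27] = GCAATTGTAATCTGTGTGCGGGAGGCC
Complement it base by base (A<->T, C<->G), keeping left-to-right order:
  [0:5] GCAAT -> CGTTA
  [5:10] TGTAA -> ACATT
  [10:15] TCTGT -> AGACA
  [15:20] GTGCG -> CACGC
  [20:25] GGAGG -> CCTCC
  [25:27] CC -> GG
Concatenate: CGTTAACATTAGACACACGCCCTCCGG (length 27; written aligned with the template, i.e. 3'->5').

Answer: CGTTAACATTAGACACACGCCCTCCGG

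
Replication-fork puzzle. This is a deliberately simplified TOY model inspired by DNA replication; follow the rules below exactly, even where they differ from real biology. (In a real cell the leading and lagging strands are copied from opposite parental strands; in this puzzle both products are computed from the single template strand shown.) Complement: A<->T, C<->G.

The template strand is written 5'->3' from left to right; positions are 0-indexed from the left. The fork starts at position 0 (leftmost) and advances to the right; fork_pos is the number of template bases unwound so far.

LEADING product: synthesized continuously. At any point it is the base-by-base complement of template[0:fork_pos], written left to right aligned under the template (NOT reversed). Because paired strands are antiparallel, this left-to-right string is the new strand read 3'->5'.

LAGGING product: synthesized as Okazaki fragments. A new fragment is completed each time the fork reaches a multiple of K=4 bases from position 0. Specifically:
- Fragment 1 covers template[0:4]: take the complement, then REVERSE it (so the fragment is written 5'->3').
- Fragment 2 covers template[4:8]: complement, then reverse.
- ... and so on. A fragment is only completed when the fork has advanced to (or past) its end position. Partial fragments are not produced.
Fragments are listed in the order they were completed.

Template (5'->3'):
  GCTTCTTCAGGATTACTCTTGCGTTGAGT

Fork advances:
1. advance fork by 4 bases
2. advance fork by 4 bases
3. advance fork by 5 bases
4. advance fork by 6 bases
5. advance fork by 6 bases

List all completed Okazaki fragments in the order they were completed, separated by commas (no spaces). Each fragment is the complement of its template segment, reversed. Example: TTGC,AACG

Answer: AAGC,GAAG,TCCT,GTAA,AAGA,ACGC

Derivation:
Step 1: advance 4 -> fork_pos = 0 + 4 = 4. Reached multiple(s) of 4: 4 -> fragment 1 completed (1 total).
Step 2: advance 4 -> fork_pos = 4 + 4 = 8. Reached multiple(s) of 4: 8 -> fragment 2 completed (2 total).
Step 3: advance 5 -> fork_pos = 8 + 5 = 13. Reached multiple(s) of 4: 12 -> fragment 3 completed (3 total).
Step 4: advance 6 -> fork_pos = 13 + 6 = 19. Reached multiple(s) of 4: 16 -> fragment 4 completed (4 total).
Step 5: advance 6 -> fork_pos = 19 + 6 = 25. Reached multiple(s) of 4: 20, 24 -> fragments 5-6 completed (6 total).
Final fork_pos = 25, so 6 fragment(s) are complete. Build each: template segment -> complement -> reverse.
Fragment 1: template[0:4] = GCTT -> complement CGAA -> reversed AAGC
Fragment 2: template[4:8] = CTTC -> complement GAAG -> reversed GAAG
Fragment 3: template[8:12] = AGGA -> complement TCCT -> reversed TCCT
Fragment 4: template[12:16] = TTAC -> complement AATG -> reversed GTAA
Fragment 5: template[16:20] = TCTT -> complement AGAA -> reversed AAGA
Fragment 6: template[20:24] = GCGT -> complement CGCA -> reversed ACGC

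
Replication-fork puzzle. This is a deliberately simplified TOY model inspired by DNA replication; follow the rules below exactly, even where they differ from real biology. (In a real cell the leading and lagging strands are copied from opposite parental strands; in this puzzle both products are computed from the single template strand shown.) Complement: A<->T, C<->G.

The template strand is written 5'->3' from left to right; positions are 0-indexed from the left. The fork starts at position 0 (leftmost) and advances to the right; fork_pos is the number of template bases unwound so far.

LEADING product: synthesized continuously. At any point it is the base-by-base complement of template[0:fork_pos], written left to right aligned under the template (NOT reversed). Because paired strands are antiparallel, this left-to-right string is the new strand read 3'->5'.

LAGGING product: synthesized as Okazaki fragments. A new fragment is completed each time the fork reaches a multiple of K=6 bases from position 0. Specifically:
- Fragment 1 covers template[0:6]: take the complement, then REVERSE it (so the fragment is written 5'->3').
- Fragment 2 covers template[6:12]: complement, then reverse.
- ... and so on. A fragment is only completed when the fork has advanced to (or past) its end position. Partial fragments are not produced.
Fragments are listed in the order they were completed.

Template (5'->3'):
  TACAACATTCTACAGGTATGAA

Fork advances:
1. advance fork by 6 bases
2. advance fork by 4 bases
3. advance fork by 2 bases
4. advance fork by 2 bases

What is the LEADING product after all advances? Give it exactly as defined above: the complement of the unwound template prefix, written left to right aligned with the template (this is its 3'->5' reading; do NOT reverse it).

Step 1: advance 6 -> fork_pos = 0 + 6 = 6.
Step 2: advance 4 -> fork_pos = 6 + 4 = 10.
Step 3: advance 2 -> fork_pos = 10 + 2 = 12.
Step 4: advance 2 -> fork_pos = 12 + 2 = 14.
Unwound prefix: template[0:14] = TACAACATTCTACA
Complement it base by base (A<->T, C<->G), keeping left-to-right order:
  [0:5] TACAA -> ATGTT
  [5:10] CATTC -> GTAAG
  [10:14] TACA -> ATGT
Concatenate: ATGTTGTAAGATGT (length 14; written aligned with the template, i.e. 3'->5').

Answer: ATGTTGTAAGATGT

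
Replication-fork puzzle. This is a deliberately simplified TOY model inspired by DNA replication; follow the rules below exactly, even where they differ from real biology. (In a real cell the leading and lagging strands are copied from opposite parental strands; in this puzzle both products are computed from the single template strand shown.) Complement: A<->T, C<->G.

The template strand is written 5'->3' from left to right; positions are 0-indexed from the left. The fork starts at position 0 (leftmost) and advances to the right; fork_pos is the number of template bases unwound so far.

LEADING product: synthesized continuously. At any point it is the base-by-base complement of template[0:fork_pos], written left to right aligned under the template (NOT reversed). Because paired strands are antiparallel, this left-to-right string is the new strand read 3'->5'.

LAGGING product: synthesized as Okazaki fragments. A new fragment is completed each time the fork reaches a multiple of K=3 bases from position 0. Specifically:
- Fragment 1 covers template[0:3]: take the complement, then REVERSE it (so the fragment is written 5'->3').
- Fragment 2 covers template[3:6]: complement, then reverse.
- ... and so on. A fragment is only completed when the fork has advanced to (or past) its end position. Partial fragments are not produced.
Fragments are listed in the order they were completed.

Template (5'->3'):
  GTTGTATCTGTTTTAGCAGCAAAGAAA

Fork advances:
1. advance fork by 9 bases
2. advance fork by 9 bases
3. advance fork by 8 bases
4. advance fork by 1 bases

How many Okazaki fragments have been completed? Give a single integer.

Step 1: advance 9 -> fork_pos = 0 + 9 = 9. Reached multiple(s) of 3: 3, 6, 9 -> fragments 1-3 completed (3 total).
Step 2: advance 9 -> fork_pos = 9 + 9 = 18. Reached multiple(s) of 3: 12, 15, 18 -> fragments 4-6 completed (6 total).
Step 3: advance 8 -> fork_pos = 18 + 8 = 26. Reached multiple(s) of 3: 21, 24 -> fragments 7-8 completed (8 total).
Step 4: advance 1 -> fork_pos = 26 + 1 = 27. Reached multiple(s) of 3: 27 -> fragment 9 completed (9 total).
Check: final fork_pos = 27; the multiples of 3 that are <= 27 are 3..27 -> 27 // 3 = 9 completed fragment(s).

Answer: 9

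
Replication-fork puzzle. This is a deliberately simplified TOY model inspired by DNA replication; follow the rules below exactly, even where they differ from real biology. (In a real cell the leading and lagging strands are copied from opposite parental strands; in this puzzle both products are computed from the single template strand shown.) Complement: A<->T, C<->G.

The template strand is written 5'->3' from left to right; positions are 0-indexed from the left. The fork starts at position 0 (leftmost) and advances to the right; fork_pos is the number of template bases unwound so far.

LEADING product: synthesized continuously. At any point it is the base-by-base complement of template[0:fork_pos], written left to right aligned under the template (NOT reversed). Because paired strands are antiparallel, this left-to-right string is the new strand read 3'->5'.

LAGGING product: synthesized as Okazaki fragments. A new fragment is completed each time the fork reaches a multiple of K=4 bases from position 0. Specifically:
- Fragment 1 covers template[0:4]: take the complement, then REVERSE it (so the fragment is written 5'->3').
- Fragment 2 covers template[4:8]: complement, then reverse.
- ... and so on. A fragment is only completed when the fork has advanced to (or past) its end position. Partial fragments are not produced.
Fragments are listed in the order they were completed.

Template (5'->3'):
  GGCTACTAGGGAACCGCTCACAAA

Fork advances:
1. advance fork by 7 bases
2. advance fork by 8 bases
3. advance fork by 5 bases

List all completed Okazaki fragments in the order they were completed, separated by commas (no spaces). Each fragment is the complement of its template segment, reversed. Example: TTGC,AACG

Step 1: advance 7 -> fork_pos = 0 + 7 = 7. Reached multiple(s) of 4: 4 -> fragment 1 completed (1 total).
Step 2: advance 8 -> fork_pos = 7 + 8 = 15. Reached multiple(s) of 4: 8, 12 -> fragments 2-3 completed (3 total).
Step 3: advance 5 -> fork_pos = 15 + 5 = 20. Reached multiple(s) of 4: 16, 20 -> fragments 4-5 completed (5 total).
Final fork_pos = 20, so 5 fragment(s) are complete. Build each: template segment -> complement -> reverse.
Fragment 1: template[0:4] = GGCT -> complement CCGA -> reversed AGCC
Fragment 2: template[4:8] = ACTA -> complement TGAT -> reversed TAGT
Fragment 3: template[8:12] = GGGA -> complement CCCT -> reversed TCCC
Fragment 4: template[12:16] = ACCG -> complement TGGC -> reversed CGGT
Fragment 5: template[16:20] = CTCA -> complement GAGT -> reversed TGAG

Answer: AGCC,TAGT,TCCC,CGGT,TGAG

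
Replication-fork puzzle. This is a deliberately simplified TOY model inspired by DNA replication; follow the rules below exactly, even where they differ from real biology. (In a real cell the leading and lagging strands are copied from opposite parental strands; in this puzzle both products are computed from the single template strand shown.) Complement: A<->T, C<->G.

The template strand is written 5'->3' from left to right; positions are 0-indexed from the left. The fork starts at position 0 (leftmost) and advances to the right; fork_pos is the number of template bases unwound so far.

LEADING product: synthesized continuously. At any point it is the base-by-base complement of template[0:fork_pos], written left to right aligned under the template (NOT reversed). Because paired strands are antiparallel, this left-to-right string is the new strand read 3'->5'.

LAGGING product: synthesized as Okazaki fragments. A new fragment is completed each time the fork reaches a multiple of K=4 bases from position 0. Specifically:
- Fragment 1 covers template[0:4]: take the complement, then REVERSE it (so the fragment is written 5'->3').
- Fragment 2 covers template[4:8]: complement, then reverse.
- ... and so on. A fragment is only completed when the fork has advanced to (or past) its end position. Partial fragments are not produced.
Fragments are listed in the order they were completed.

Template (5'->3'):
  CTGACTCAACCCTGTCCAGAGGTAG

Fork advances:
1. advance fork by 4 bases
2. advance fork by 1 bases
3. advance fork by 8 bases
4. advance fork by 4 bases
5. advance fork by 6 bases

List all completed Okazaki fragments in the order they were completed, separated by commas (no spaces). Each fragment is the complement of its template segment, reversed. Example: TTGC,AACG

Answer: TCAG,TGAG,GGGT,GACA,TCTG

Derivation:
Step 1: advance 4 -> fork_pos = 0 + 4 = 4. Reached multiple(s) of 4: 4 -> fragment 1 completed (1 total).
Step 2: advance 1 -> fork_pos = 4 + 1 = 5. Next multiple of 4 is 8 (not reached); still 1 fragment(s).
Step 3: advance 8 -> fork_pos = 5 + 8 = 13. Reached multiple(s) of 4: 8, 12 -> fragments 2-3 completed (3 total).
Step 4: advance 4 -> fork_pos = 13 + 4 = 17. Reached multiple(s) of 4: 16 -> fragment 4 completed (4 total).
Step 5: advance 6 -> fork_pos = 17 + 6 = 23. Reached multiple(s) of 4: 20 -> fragment 5 completed (5 total).
Final fork_pos = 23, so 5 fragment(s) are complete. Build each: template segment -> complement -> reverse.
Fragment 1: template[0:4] = CTGA -> complement GACT -> reversed TCAG
Fragment 2: template[4:8] = CTCA -> complement GAGT -> reversed TGAG
Fragment 3: template[8:12] = ACCC -> complement TGGG -> reversed GGGT
Fragment 4: template[12:16] = TGTC -> complement ACAG -> reversed GACA
Fragment 5: template[16:20] = CAGA -> complement GTCT -> reversed TCTG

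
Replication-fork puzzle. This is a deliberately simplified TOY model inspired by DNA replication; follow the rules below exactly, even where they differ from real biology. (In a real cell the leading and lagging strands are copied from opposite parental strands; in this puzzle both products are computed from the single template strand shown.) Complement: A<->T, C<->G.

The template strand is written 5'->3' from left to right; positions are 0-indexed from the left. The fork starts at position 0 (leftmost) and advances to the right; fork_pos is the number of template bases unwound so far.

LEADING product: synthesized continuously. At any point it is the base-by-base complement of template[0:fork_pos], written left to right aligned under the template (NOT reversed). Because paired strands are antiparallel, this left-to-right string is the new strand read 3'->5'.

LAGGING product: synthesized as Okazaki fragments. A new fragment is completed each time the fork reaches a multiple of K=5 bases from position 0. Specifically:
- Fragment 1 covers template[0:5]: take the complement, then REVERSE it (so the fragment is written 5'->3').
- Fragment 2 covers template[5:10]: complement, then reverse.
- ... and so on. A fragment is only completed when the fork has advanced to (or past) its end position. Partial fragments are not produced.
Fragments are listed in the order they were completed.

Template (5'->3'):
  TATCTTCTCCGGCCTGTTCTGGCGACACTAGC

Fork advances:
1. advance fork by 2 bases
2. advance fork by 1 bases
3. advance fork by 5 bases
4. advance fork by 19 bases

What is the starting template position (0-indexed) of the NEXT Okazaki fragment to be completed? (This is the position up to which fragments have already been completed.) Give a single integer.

Answer: 25

Derivation:
Step 1: advance 2 -> fork_pos = 0 + 2 = 2. Next multiple of 5 is 5 (not reached); still 0 fragment(s).
Step 2: advance 1 -> fork_pos = 2 + 1 = 3. Next multiple of 5 is 5 (not reached); still 0 fragment(s).
Step 3: advance 5 -> fork_pos = 3 + 5 = 8. Reached multiple(s) of 5: 5 -> fragment 1 completed (1 total).
Step 4: advance 19 -> fork_pos = 8 + 19 = 27. Reached multiple(s) of 5: 10, 15, 20, 25 -> fragments 2-5 completed (5 total).
5 fragment(s) completed, covering template[0:25] (5 x 5 = 25). The next fragment, fragment 6, covers template[25:30], so it starts at position 25.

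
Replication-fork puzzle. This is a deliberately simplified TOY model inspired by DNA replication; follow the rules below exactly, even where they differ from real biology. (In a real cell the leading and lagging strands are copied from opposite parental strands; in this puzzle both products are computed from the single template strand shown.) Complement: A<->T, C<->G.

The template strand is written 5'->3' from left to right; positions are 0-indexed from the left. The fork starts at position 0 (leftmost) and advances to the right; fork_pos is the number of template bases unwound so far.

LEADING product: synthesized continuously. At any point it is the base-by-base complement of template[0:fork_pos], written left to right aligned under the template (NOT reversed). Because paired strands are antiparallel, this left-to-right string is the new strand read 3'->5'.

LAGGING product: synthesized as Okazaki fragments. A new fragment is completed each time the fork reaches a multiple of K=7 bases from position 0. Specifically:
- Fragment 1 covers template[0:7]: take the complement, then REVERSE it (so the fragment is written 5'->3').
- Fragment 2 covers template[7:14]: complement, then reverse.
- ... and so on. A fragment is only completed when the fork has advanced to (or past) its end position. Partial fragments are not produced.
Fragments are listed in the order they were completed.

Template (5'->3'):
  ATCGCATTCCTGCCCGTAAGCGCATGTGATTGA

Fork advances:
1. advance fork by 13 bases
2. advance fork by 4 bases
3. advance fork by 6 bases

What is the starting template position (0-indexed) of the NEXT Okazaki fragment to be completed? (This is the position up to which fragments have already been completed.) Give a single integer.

Answer: 21

Derivation:
Step 1: advance 13 -> fork_pos = 0 + 13 = 13. Reached multiple(s) of 7: 7 -> fragment 1 completed (1 total).
Step 2: advance 4 -> fork_pos = 13 + 4 = 17. Reached multiple(s) of 7: 14 -> fragment 2 completed (2 total).
Step 3: advance 6 -> fork_pos = 17 + 6 = 23. Reached multiple(s) of 7: 21 -> fragment 3 completed (3 total).
3 fragment(s) completed, covering template[0:21] (3 x 7 = 21). The next fragment, fragment 4, covers template[21:28], so it starts at position 21.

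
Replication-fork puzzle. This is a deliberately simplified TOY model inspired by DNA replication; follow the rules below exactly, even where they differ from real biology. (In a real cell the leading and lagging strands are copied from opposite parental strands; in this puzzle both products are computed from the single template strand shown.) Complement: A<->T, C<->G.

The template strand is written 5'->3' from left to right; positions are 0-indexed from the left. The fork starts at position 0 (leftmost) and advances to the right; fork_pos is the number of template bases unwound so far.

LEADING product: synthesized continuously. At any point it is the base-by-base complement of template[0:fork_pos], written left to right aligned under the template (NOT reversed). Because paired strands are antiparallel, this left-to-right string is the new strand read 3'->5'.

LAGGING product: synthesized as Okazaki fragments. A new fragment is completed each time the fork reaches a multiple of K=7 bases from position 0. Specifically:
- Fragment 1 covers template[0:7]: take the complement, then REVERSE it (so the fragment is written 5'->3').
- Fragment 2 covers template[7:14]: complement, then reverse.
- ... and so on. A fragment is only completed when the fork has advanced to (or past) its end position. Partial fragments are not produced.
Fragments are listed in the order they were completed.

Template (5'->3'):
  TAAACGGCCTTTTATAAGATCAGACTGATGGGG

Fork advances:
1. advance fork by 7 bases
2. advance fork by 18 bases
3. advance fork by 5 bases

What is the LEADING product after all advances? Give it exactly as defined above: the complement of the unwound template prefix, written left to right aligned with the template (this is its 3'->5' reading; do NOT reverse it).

Step 1: advance 7 -> fork_pos = 0 + 7 = 7.
Step 2: advance 18 -> fork_pos = 7 + 18 = 25.
Step 3: advance 5 -> fork_pos = 25 + 5 = 30.
Unwound prefix: template[0:30] = TAAACGGCCTTTTATAAGATCAGACTGATG
Complement it base by base (A<->T, C<->G), keeping left-to-right order:
  [0:5] TAAAC -> ATTTG
  [5:10] GGCCT -> CCGGA
  [10:15] TTTAT -> AAATA
  [15:20] AAGAT -> TTCTA
  [20:25] CAGAC -> GTCTG
  [25:30] TGATG -> ACTAC
Concatenate: ATTTGCCGGAAAATATTCTAGTCTGACTAC (length 30; written aligned with the template, i.e. 3'->5').

Answer: ATTTGCCGGAAAATATTCTAGTCTGACTAC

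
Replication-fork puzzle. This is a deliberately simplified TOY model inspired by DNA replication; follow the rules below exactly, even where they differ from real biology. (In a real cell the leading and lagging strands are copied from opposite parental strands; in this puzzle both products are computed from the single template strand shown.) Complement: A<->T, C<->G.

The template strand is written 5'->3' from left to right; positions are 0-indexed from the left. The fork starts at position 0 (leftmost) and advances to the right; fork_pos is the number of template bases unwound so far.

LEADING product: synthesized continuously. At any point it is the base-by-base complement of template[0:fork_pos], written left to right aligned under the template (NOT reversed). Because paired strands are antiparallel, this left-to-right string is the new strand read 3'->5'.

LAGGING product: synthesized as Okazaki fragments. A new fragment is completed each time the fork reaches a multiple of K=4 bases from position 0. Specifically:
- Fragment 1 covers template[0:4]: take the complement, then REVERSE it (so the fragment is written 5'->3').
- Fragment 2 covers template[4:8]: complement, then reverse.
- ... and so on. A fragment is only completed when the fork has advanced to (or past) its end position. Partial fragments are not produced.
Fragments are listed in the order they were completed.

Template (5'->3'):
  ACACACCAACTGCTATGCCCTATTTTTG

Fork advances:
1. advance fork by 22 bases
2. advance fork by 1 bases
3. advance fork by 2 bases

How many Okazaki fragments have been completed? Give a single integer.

Step 1: advance 22 -> fork_pos = 0 + 22 = 22. Reached multiple(s) of 4: 4, 8, 12, 16, 20 -> fragments 1-5 completed (5 total).
Step 2: advance 1 -> fork_pos = 22 + 1 = 23. Next multiple of 4 is 24 (not reached); still 5 fragment(s).
Step 3: advance 2 -> fork_pos = 23 + 2 = 25. Reached multiple(s) of 4: 24 -> fragment 6 completed (6 total).
Check: final fork_pos = 25; the multiples of 4 that are <= 25 are 4..24 -> 25 // 4 = 6 completed fragment(s).

Answer: 6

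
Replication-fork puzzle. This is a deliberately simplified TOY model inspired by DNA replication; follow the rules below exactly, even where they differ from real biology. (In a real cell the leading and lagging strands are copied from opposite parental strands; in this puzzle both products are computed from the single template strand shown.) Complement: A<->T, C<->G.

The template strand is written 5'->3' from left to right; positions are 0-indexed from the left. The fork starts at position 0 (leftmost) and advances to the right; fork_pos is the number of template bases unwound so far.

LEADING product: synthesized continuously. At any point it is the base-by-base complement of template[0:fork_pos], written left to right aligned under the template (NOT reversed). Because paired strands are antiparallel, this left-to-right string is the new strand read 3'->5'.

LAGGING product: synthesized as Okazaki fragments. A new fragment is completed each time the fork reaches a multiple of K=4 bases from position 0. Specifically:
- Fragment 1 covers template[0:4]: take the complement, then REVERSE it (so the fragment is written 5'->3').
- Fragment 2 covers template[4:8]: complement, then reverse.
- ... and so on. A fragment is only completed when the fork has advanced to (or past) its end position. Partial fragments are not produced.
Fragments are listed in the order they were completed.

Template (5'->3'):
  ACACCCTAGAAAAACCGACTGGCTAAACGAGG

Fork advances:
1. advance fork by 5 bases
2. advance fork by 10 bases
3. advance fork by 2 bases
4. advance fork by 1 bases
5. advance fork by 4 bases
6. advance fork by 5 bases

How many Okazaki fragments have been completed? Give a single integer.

Answer: 6

Derivation:
Step 1: advance 5 -> fork_pos = 0 + 5 = 5. Reached multiple(s) of 4: 4 -> fragment 1 completed (1 total).
Step 2: advance 10 -> fork_pos = 5 + 10 = 15. Reached multiple(s) of 4: 8, 12 -> fragments 2-3 completed (3 total).
Step 3: advance 2 -> fork_pos = 15 + 2 = 17. Reached multiple(s) of 4: 16 -> fragment 4 completed (4 total).
Step 4: advance 1 -> fork_pos = 17 + 1 = 18. Next multiple of 4 is 20 (not reached); still 4 fragment(s).
Step 5: advance 4 -> fork_pos = 18 + 4 = 22. Reached multiple(s) of 4: 20 -> fragment 5 completed (5 total).
Step 6: advance 5 -> fork_pos = 22 + 5 = 27. Reached multiple(s) of 4: 24 -> fragment 6 completed (6 total).
Check: final fork_pos = 27; the multiples of 4 that are <= 27 are 4..24 -> 27 // 4 = 6 completed fragment(s).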